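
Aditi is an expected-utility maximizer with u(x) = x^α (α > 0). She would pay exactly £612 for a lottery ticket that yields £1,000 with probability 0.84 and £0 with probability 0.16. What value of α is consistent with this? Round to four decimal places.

Since u(0) = 0, the lottery's EU is 0.84·1000^α.
Setting u(612) equal to that: 612^α = 0.84·1000^α ⇒ (612/1000)^α = 0.84.
Taking logs: α·ln(612/1000) = ln(0.84), so α = -0.1743534 / -0.4910230 ≈ 0.3551.

α ≈ 0.3551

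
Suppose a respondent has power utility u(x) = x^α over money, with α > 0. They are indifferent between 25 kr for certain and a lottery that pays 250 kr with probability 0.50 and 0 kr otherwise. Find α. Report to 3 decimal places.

Since u(0) = 0, the lottery's EU is 0.50·250^α.
Setting u(25) equal to that: 25^α = 0.50·250^α ⇒ (25/250)^α = 0.50.
Taking logs: α·ln(25/250) = ln(0.50), so α = -0.693147 / -2.302585 ≈ 0.301.

α ≈ 0.301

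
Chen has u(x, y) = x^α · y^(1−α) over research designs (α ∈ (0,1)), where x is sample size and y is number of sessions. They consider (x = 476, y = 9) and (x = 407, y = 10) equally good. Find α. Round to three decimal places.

Indifference: 476^α · 9^(1−α) = 407^α · 10^(1−α).
Taking logs: α·ln 476 + (1−α)·ln 9 = α·ln 407 + (1−α)·ln 10, i.e. α·0.156605 = (1−α)·0.105361.
Thus α·(0.261966) = 0.105361, so α = 0.105361/0.261966 ≈ 0.402.

α ≈ 0.402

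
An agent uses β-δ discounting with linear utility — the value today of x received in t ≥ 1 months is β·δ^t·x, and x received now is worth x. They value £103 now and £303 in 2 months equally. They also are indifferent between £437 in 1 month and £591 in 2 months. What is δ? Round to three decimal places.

δ ≈ 0.739

Both payoffs in the second observation are in the future, so β drops out: δ^1·437 = δ^2·591 ⇒ δ = 437/591 = 0.73942.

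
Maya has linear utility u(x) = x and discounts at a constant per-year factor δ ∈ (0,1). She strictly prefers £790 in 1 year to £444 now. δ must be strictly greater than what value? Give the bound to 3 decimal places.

δ > 0.562

The preference means 444 < δ·790.
Dividing through by 790 gives δ > 0.56203.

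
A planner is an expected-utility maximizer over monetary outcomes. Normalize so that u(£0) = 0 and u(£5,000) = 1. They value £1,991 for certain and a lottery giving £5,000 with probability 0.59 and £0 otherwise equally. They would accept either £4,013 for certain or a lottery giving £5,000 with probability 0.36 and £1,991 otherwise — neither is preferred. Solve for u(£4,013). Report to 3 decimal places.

First, u(£1,991) = 0.59·u(£5,000) + 0.41·u(£0) = 0.59.
Chaining: u(£4,013) = 0.36·1.00 + 0.64·0.59 = 0.7376.

0.738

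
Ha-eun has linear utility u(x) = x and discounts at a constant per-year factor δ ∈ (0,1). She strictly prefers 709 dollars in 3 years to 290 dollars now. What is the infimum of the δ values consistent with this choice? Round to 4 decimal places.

δ > 0.7423

The preference means 290 < δ^3·709.
So δ^3 > 290/709 = 0.40903; taking the cube root of both positive sides preserves the inequality.
δ > (290/709)^(1/3) ≈ 0.7423.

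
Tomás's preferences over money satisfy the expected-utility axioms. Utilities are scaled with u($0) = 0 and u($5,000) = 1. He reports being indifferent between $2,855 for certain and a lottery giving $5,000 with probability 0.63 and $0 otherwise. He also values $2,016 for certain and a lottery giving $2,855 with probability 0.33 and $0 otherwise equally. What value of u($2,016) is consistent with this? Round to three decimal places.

First, u($2,855) = 0.63·u($5,000) + 0.37·u($0) = 0.63.
Then u($2,016) = 0.33·u($2,855) + 0.67·u($0) = 0.33·0.63 + 0.67·0.00 = 0.2079.

0.208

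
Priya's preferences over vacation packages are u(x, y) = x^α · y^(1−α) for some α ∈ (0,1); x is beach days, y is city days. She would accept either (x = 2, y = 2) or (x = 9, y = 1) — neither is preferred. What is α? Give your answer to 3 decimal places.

α ≈ 0.315

The Cobb–Douglas utilities coincide, so 2^α·2^(1−α) = 9^α·1^(1−α).
Taking logs: α·ln 2 + (1−α)·ln 2 = α·ln 9 + (1−α)·ln 1, i.e. α·-1.504077 = (1−α)·-0.693147.
So α/(1−α) = (-0.693147)/(-1.504077) = 0.460845, and α = 0.460845/1.460845 ≈ 0.315.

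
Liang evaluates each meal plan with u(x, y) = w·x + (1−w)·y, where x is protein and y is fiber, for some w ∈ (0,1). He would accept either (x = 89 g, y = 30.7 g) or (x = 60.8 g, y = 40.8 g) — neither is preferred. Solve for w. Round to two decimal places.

Equating utilities: w·89 + (1−w)·30.7 = w·60.8 + (1−w)·40.8.
w·(89−60.8) = (1−w)·(40.8−30.7), i.e. w·28.2 = (1−w)·10.1.
So w/(1−w) = 10.1/28.2 = 0.3582, giving w = 10.1/(28.2+10.1) = 0.26.

w = 0.26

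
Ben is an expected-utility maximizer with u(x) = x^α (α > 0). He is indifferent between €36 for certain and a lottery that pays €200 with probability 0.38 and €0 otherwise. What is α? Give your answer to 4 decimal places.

The lottery's expected utility is 0.38·u(200) + 0.62·u(0) = 0.38·200^α (since u(0) = 0 for α > 0).
Equating: 36^α = 0.38·200^α, i.e. 0.1800^α = 0.38.
Take logs: α = ln 0.38 / ln(36/200) ≈ 0.564255.

α ≈ 0.5643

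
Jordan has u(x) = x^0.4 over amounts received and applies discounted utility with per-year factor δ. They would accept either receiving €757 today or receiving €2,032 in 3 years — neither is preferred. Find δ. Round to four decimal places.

δ ≈ 0.8766

Indifference means u(757) = δ^3 · u(2032), so δ^3 = u(757)/u(2032).
With u(x) = x^0.4: δ^3 = 757^0.4/2032^0.4 = (757/2032)^0.4 = 0.67370.
Taking the cube root: δ = 0.67370^(1/3) ≈ 0.8766.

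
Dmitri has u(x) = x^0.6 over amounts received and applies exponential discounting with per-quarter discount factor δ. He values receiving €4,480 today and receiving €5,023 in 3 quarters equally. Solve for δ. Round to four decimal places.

δ ≈ 0.9774

The payoff in 3 quarters is discounted by δ^3, so u(4480) = δ^3·u(5023) and δ^3 = u(4480)/u(5023).
Since u(x) = x^0.6, δ^3 = (4480/5023)^0.6 = 0.89190^0.6 = 0.93366.
Hence δ = (0.93366)^(1/3) = 0.977379.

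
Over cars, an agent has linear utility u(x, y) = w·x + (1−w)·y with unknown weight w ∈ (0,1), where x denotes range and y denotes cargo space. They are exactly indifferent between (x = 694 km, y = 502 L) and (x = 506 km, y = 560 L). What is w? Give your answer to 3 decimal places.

w = 0.236

u(694,502) = u(506,560) means w·694 + (1−w)·502 = w·506 + (1−w)·560.
Rearranging, 188·w − 58·(1−w) = 0.
So w/(1−w) = 58/188 = 0.3085, giving w = 58/(188+58) = 0.236.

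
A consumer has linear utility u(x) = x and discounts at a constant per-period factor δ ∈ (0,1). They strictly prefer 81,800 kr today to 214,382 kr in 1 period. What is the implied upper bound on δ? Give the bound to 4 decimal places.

δ < 0.3816

Comparing present values: 81800 > δ·214382.
So δ < 81800/214382 = 0.38156.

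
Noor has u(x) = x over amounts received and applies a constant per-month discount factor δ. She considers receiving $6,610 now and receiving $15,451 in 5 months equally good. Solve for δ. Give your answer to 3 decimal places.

δ ≈ 0.844

Equating discounted utilities: u(6610) = δ^5·u(15451) ⇒ δ^5 = u(6610)/u(15451).
With u(x) = x: δ^5 = 6610/15451 = 0.42780.
So δ = 0.42780^(1/5) ≈ 0.844.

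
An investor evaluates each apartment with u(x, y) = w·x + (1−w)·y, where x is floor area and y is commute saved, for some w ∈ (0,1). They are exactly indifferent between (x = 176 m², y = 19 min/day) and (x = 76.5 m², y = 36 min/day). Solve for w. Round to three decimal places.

w = 0.146

Indifference: w·176 + (1−w)·19 = w·76.5 + (1−w)·36.
w·(176−76.5) = (1−w)·(36−19), i.e. w·99.5 = (1−w)·17.
The marginal rate of substitution is 17/99.5, so w = 17/(99.5+17) = 0.146.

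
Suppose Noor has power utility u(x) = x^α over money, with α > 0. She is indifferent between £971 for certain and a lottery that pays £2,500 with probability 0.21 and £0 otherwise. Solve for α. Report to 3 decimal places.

EU(lottery) = 0.21·2500^α + 0.79·0 = 0.21·2500^α.
Equating: 971^α = 0.21·2500^α, i.e. 0.3884^α = 0.21.
Taking logs: α·ln(971/2500) = ln(0.21), so α = -1.560648 / -0.945720 ≈ 1.650.

α ≈ 1.650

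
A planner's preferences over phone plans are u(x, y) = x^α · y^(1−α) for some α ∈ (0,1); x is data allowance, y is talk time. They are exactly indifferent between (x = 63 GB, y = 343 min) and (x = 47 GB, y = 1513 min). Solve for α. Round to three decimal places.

The Cobb–Douglas utilities coincide, so 63^α·343^(1−α) = 47^α·1513^(1−α).
Taking logs: α·ln 63 + (1−α)·ln 343 = α·ln 47 + (1−α)·ln 1513, i.e. α·0.292987 = (1−α)·1.484119.
So α/(1−α) = (1.484119)/(0.292987) = 5.065477, and α = 5.065477/6.065477 ≈ 0.835.

α ≈ 0.835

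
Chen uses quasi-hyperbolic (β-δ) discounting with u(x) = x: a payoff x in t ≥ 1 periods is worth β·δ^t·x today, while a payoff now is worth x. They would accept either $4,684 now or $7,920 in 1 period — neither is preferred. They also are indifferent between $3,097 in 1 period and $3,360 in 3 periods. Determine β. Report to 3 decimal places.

Both payoffs in the second observation are in the future, so β drops out: δ^1·3097 = δ^3·3360 ⇒ δ^2 = 3097/3360 = 0.92173, so δ = 0.96007.
Now use the now-vs-future pair: 4684 = β·δ·7920 gives β = 4684/(0.96007·7920) ≈ 0.616.

β ≈ 0.616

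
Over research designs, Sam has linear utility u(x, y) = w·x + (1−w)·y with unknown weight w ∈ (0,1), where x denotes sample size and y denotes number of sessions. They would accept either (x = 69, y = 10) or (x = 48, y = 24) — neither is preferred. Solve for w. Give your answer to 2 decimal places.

Equating utilities: w·69 + (1−w)·10 = w·48 + (1−w)·24.
Rearranging, 21·w − 14·(1−w) = 0.
So w/(1−w) = 14/21 = 0.6667, giving w = 14/(21+14) = 0.40.

w = 0.40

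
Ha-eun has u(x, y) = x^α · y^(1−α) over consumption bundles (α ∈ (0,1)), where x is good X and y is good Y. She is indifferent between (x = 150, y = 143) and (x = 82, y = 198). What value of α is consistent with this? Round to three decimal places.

The Cobb–Douglas utilities coincide, so 150^α·143^(1−α) = 82^α·198^(1−α).
Taking logs: α·ln 150 + (1−α)·ln 143 = α·ln 82 + (1−α)·ln 198, i.e. α·0.603916 = (1−α)·0.325422.
Thus α·(0.929338) = 0.325422, so α = 0.325422/0.929338 ≈ 0.350.

α ≈ 0.350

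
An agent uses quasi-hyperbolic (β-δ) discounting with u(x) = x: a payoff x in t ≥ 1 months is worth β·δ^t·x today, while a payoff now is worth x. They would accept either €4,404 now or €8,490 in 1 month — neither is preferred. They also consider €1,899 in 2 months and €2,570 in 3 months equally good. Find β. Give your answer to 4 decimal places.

Both payoffs in the second observation are in the future, so β drops out: δ^2·1899 = δ^3·2570 ⇒ δ = 1899/2570 = 0.73891.
Now use the now-vs-future pair: 4404 = β·δ·8490 gives β = 4404/(0.73891·8490) ≈ 0.7020.

β ≈ 0.7020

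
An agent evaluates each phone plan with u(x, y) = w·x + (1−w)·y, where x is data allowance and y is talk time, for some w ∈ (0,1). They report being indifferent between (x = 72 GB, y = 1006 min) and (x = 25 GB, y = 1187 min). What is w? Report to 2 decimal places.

u(72,1006) = u(25,1187) means w·72 + (1−w)·1006 = w·25 + (1−w)·1187.
w·(72−25) = (1−w)·(1187−1006), i.e. w·47 = (1−w)·181.
So w/(1−w) = 181/47 = 3.8511, giving w = 181/(47+181) = 0.79.

w = 0.79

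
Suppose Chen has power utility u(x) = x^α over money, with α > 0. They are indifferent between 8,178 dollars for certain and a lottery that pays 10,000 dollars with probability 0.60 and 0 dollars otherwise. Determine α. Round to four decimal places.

α ≈ 2.5397

The lottery's expected utility is 0.60·u(10000) + 0.40·u(0) = 0.60·10000^α (since u(0) = 0 for α > 0).
Setting u(8178) equal to that: 8178^α = 0.60·10000^α ⇒ (8178/10000)^α = 0.60.
Taking logs: α·ln(8178/10000) = ln(0.60), so α = -0.5108256 / -0.2011375 ≈ 2.5397.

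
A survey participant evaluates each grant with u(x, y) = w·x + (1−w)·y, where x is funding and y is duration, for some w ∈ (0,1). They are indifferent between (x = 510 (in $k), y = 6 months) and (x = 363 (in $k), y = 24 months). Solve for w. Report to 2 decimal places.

u(510,6) = u(363,24) means w·510 + (1−w)·6 = w·363 + (1−w)·24.
Collecting terms: w·147 = (1−w)·18.
So w/(1−w) = 18/147 = 0.1224, giving w = 18/(147+18) = 0.11.

w = 0.11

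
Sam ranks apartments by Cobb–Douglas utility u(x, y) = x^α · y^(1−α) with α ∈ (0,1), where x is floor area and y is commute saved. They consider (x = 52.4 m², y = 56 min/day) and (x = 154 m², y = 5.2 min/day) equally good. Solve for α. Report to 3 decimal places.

α ≈ 0.688

The Cobb–Douglas utilities coincide, so 52.4^α·56^(1−α) = 154^α·5.2^(1−α).
Rearrange to (52.4/154)^α = (5.2/56)^(1−α) and take logs: α·-1.078046 = (1−α)·-2.376693.
With A = -1.078046 and B = -2.376693: α·A = (1−α)·B, so α = B/(A+B) = -2.376693/-3.454739 ≈ 0.688.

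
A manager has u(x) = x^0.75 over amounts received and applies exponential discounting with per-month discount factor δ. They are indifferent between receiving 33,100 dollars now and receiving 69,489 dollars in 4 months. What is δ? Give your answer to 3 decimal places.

Equating discounted utilities: u(33100) = δ^4·u(69489) ⇒ δ^4 = u(33100)/u(69489).
With u(x) = x^0.75: δ^4 = 33100^0.75/69489^0.75 = (33100/69489)^0.75 = 0.57337.
So δ = 0.57337^(1/4) ≈ 0.870.

δ ≈ 0.870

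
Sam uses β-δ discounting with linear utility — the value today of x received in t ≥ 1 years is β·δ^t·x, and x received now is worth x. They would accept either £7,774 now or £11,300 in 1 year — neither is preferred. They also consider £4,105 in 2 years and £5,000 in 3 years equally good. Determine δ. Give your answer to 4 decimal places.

δ ≈ 0.8210

Both payoffs in the second observation are in the future, so β drops out: δ^2·4105 = δ^3·5000 ⇒ δ = 4105/5000 = 0.82100.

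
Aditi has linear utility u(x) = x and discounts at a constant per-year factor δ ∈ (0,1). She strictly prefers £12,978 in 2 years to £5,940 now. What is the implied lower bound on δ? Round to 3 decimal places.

δ > 0.677

Comparing present values: 5940 < δ^2·12978.
Hence δ^2 > 5940/12978 = 0.45770, and x ↦ x^(1/2) is increasing on (0,∞).
δ > 0.45770^(1/2) = 0.677.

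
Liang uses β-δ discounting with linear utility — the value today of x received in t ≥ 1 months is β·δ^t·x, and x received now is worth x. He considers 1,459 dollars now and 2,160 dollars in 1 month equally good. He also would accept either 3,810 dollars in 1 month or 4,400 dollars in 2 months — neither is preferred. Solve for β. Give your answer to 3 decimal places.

Both payoffs in the second observation are in the future, so β drops out: δ^1·3810 = δ^2·4400 ⇒ δ = 3810/4400 = 0.86591.
Now use the now-vs-future pair: 1459 = β·δ·2160 gives β = 1459/(0.86591·2160) ≈ 0.780.

β ≈ 0.780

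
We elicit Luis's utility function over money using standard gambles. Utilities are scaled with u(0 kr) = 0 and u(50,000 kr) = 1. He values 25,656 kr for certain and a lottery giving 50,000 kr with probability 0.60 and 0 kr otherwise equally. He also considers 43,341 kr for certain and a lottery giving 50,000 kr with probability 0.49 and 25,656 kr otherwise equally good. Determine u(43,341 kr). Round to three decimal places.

From the first indifference, u(25,656 kr) = 0.60·u(50,000 kr) + 0.40·u(0 kr) = 0.60·1 + 0.40·0 = 0.60.
Chaining: u(43,341 kr) = 0.49·1.00 + 0.51·0.60 = 0.7960.

0.796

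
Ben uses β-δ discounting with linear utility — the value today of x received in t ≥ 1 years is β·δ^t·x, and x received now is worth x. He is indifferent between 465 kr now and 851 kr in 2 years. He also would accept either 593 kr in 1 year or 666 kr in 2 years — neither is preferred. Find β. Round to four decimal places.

β ≈ 0.6892

Both payoffs in the second observation are in the future, so β drops out: δ^1·593 = δ^2·666 ⇒ δ = 593/666 = 0.89039.
Substituting δ into 465 = β·δ^2·851: β = 465/(674.669) ≈ 0.6892.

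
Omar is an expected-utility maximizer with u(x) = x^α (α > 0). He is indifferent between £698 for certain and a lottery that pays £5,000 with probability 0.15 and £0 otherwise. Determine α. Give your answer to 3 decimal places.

α ≈ 0.964

Since u(0) = 0, the lottery's EU is 0.15·5000^α.
Setting u(698) equal to that: 698^α = 0.15·5000^α ⇒ (698/5000)^α = 0.15.
Take logs: α = ln 0.15 / ln(698/5000) ≈ 0.96351.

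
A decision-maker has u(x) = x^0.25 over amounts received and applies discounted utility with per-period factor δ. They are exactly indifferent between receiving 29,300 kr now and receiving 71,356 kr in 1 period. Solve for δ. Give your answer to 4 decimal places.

δ ≈ 0.8005

Indifference means u(29300) = δ · u(71356), so δ = u(29300)/u(71356).
Since u(x) = x^0.25, δ = (29300/71356)^0.25 = 0.41062^0.25 = 0.80050.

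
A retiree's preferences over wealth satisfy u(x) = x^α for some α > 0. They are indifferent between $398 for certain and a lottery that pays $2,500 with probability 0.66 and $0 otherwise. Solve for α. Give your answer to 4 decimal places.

α ≈ 0.2261

The lottery's expected utility is 0.66·u(2500) + 0.34·u(0) = 0.66·2500^α (since u(0) = 0 for α > 0).
Setting u(398) equal to that: 398^α = 0.66·2500^α ⇒ (398/2500)^α = 0.66.
Taking logs: α·ln(398/2500) = ln(0.66), so α = -0.4155154 / -1.8375940 ≈ 0.2261.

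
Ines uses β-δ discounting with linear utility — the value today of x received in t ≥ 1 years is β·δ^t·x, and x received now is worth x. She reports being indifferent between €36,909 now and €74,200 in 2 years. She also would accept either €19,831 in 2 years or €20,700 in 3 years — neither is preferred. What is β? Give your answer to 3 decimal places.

β ≈ 0.542

From the later pair, β·δ^2·19831 = β·δ^3·20700; dividing through, δ = 19831/20700 = 0.95802.
Now use the now-vs-future pair: 36909 = β·δ^2·74200 gives β = 36909/(0.91780·74200) ≈ 0.542.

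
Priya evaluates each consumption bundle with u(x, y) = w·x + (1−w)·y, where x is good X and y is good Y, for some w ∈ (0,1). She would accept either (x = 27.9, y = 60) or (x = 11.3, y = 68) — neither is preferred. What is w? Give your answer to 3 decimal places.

u(27.9,60) = u(11.3,68) means w·27.9 + (1−w)·60 = w·11.3 + (1−w)·68.
Collecting terms: w·16.6 = (1−w)·8.
So w/(1−w) = 8/16.6 = 0.4819, giving w = 8/(16.6+8) = 0.325.

w = 0.325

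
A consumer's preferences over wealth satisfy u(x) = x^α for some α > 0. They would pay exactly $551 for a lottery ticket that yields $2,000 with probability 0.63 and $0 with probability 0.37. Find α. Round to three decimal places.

EU(lottery) = 0.63·2000^α + 0.37·0 = 0.63·2000^α.
Setting u(551) equal to that: 551^α = 0.63·2000^α ⇒ (551/2000)^α = 0.63.
Take logs: α = ln 0.63 / ln(551/2000) ≈ 0.35840.

α ≈ 0.358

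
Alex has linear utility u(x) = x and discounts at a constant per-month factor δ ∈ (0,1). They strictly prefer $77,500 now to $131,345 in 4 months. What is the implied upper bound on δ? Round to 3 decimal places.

Under u(x) = x this choice says 77500 > δ^4·131345.
Dividing by 131345: δ^4 < 0.59005. Both sides are positive, so the 4th root keeps the direction.
δ < 0.59005^(1/4) = 0.876.

δ < 0.876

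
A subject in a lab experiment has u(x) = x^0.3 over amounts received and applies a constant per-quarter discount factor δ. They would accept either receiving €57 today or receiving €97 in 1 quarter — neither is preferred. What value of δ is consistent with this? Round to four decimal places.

Equating discounted utilities: u(57) = δ·u(97) ⇒ δ = u(57)/u(97).
With u(x) = x^0.3: δ = 57^0.3/97^0.3 = (57/97)^0.3 = 0.85257.

δ ≈ 0.8526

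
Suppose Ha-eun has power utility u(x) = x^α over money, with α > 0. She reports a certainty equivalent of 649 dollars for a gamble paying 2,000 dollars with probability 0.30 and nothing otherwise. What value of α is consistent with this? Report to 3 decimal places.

EU(lottery) = 0.30·2000^α + 0.70·0 = 0.30·2000^α.
Equating: 649^α = 0.30·2000^α, i.e. 0.3245^α = 0.30.
Take logs: α = ln 0.30 / ln(649/2000) ≈ 1.06975.

α ≈ 1.070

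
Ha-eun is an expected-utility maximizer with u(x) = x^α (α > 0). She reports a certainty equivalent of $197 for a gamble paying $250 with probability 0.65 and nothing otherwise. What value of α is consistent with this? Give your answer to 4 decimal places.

The lottery's expected utility is 0.65·u(250) + 0.35·u(0) = 0.65·250^α (since u(0) = 0 for α > 0).
Equating: 197^α = 0.65·250^α, i.e. 0.7880^α = 0.65.
α = ln(0.65) / ln(197/250) = -0.4307829/-0.2382572 ≈ 1.8081.

α ≈ 1.8081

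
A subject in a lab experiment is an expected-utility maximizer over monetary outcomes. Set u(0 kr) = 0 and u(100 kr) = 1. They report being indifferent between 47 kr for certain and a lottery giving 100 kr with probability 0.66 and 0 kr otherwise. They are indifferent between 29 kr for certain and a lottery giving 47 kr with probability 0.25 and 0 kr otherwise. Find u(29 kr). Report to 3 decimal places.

From the first indifference, u(47 kr) = 0.66·u(100 kr) + 0.34·u(0 kr) = 0.66·1 + 0.34·0 = 0.66.
Chaining: u(29 kr) = 0.25·0.66 + 0.75·0.00 = 0.1650.

0.165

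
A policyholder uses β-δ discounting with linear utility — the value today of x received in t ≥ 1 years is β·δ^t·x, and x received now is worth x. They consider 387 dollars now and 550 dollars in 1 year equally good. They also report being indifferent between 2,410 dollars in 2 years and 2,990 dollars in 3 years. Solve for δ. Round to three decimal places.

Both payoffs in the second observation are in the future, so β drops out: δ^2·2410 = δ^3·2990 ⇒ δ = 2410/2990 = 0.80602.

δ ≈ 0.806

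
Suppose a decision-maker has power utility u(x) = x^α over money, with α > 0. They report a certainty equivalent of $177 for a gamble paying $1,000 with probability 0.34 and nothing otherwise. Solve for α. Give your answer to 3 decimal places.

α ≈ 0.623

The lottery's expected utility is 0.34·u(1000) + 0.66·u(0) = 0.34·1000^α (since u(0) = 0 for α > 0).
Equating: 177^α = 0.34·1000^α, i.e. 0.1770^α = 0.34.
Taking logs: α·ln(177/1000) = ln(0.34), so α = -1.078810 / -1.731606 ≈ 0.623.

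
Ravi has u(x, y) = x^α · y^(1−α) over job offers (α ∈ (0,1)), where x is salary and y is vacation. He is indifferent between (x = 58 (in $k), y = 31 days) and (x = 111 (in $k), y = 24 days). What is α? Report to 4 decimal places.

α ≈ 0.2828

The Cobb–Douglas utilities coincide, so 58^α·31^(1−α) = 111^α·24^(1−α).
Rearrange to (58/111)^α = (24/31)^(1−α) and take logs: α·-0.6490872 = (1−α)·-0.2559334.
Thus α·(-0.9050206) = -0.2559334, so α = -0.2559334/-0.9050206 ≈ 0.2828.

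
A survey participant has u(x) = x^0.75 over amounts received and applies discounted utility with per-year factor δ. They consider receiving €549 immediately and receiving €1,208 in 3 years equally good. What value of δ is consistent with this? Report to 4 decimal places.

δ ≈ 0.8211

The payoff in 3 years is discounted by δ^3, so u(549) = δ^3·u(1208) and δ^3 = u(549)/u(1208).
With u(x) = x^0.75: δ^3 = 549^0.75/1208^0.75 = (549/1208)^0.75 = 0.55351.
Taking the cube root: δ = 0.55351^(1/3) ≈ 0.8211.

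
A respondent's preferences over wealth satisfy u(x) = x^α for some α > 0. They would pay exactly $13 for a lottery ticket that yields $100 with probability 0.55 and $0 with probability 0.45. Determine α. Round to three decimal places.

α ≈ 0.293

The lottery's expected utility is 0.55·u(100) + 0.45·u(0) = 0.55·100^α (since u(0) = 0 for α > 0).
Setting u(13) equal to that: 13^α = 0.55·100^α ⇒ (13/100)^α = 0.55.
Taking logs: α·ln(13/100) = ln(0.55), so α = -0.597837 / -2.040221 ≈ 0.293.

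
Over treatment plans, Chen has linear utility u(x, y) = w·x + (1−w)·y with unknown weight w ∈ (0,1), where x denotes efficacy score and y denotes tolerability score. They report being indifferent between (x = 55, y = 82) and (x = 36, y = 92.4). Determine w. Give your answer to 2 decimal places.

w = 0.35

u(55,82) = u(36,92.4) means w·55 + (1−w)·82 = w·36 + (1−w)·92.4.
Rearranging, 19·w − 10.4·(1−w) = 0.
Hence w = 10.4/(19+10.4) = 10.4/29.4 = 0.35.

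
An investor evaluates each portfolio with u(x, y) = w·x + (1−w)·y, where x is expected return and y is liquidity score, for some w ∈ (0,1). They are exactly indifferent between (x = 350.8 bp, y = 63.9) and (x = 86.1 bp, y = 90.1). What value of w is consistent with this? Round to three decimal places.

u(350.8,63.9) = u(86.1,90.1) means w·350.8 + (1−w)·63.9 = w·86.1 + (1−w)·90.1.
Rearranging, 264.7·w − 26.2·(1−w) = 0.
So w/(1−w) = 26.2/264.7 = 0.0990, giving w = 26.2/(264.7+26.2) = 0.090.

w = 0.090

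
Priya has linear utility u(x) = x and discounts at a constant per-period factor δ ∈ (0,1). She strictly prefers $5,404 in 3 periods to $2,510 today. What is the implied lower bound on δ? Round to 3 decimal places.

Comparing present values: 2510 < δ^3·5404.
So δ^3 > 2510/5404 = 0.46447; taking the cube root of both positive sides preserves the inequality.
δ > 0.46447^(1/3) = 0.774.

δ > 0.774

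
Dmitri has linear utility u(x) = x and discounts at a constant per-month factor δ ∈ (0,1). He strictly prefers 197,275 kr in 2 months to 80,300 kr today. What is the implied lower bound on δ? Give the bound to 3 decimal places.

δ > 0.638

The preference means 80300 < δ^2·197275.
Hence δ^2 > 80300/197275 = 0.40705, and x ↦ x^(1/2) is increasing on (0,∞).
δ > (80300/197275)^(1/2) ≈ 0.638.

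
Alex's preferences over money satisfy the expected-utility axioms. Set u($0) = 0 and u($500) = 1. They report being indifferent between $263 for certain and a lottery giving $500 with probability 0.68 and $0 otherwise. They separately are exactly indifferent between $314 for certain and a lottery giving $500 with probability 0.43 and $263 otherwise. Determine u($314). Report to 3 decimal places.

0.818

First, u($263) = 0.68·u($500) + 0.32·u($0) = 0.68.
Chaining: u($314) = 0.43·1.00 + 0.57·0.68 = 0.8176.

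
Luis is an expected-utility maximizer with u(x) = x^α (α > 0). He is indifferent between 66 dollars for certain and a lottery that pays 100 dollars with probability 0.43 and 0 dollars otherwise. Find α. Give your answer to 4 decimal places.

α ≈ 2.0311

The lottery's expected utility is 0.43·u(100) + 0.57·u(0) = 0.43·100^α (since u(0) = 0 for α > 0).
Equating: 66^α = 0.43·100^α, i.e. 0.6600^α = 0.43.
Take logs: α = ln 0.43 / ln(66/100) ≈ 2.031140.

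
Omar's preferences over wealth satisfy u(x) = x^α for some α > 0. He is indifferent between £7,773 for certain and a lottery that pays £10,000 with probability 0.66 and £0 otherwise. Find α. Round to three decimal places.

The lottery's expected utility is 0.66·u(10000) + 0.34·u(0) = 0.66·10000^α (since u(0) = 0 for α > 0).
Setting u(7773) equal to that: 7773^α = 0.66·10000^α ⇒ (7773/10000)^α = 0.66.
Taking logs: α·ln(7773/10000) = ln(0.66), so α = -0.415515 / -0.251929 ≈ 1.649.

α ≈ 1.649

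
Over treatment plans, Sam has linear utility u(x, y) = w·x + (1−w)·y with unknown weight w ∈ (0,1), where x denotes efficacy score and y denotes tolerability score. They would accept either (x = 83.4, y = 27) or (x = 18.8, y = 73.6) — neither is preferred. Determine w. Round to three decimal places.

Equating utilities: w·83.4 + (1−w)·27 = w·18.8 + (1−w)·73.6.
Rearranging, 64.6·w − 46.6·(1−w) = 0.
So w/(1−w) = 46.6/64.6 = 0.7214, giving w = 46.6/(64.6+46.6) = 0.419.

w = 0.419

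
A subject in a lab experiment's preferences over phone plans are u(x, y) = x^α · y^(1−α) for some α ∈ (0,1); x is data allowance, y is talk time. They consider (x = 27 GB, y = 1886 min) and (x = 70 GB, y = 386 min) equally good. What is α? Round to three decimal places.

The Cobb–Douglas utilities coincide, so 27^α·1886^(1−α) = 70^α·386^(1−α).
Rearrange to (27/70)^α = (386/1886)^(1−α) and take logs: α·-0.952658 = (1−α)·-1.586376.
So α/(1−α) = (-1.586376)/(-0.952658) = 1.665210, and α = 1.665210/2.665210 ≈ 0.625.

α ≈ 0.625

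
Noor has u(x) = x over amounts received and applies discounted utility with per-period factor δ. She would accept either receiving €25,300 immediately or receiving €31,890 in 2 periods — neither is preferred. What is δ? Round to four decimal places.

Indifference means u(25300) = δ^2 · u(31890), so δ^2 = u(25300)/u(31890).
With u(x) = x: δ^2 = 25300/31890 = 0.79335.
Hence δ = (0.79335)^(1/2) = 0.890703.

δ ≈ 0.8907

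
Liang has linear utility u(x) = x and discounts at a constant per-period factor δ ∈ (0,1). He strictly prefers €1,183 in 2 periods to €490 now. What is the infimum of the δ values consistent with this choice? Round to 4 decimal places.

Under u(x) = x this choice says 490 < δ^2·1183.
So δ^2 > 490/1183 = 0.41420; taking the square root of both positive sides preserves the inequality.
δ > (490/1183)^(1/2) ≈ 0.6436.

δ > 0.6436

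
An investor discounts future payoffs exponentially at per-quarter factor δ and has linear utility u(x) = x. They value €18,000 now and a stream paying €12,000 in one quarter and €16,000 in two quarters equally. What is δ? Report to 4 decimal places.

Equating present values: 18000 = 12000δ + 16000δ².
That is, 16000δ² + 12000δ − 18000 = 0, a quadratic in δ.
δ = (−12000 + √(12000² + 4·16000·18000)) / (2·16000) = (−12000 + √1296000000.00) / 32000 ≈ 0.7500.

δ ≈ 0.7500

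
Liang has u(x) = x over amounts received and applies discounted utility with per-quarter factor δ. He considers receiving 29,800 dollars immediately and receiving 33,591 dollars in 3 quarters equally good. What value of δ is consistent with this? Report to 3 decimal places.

Indifference means u(29800) = δ^3 · u(33591), so δ^3 = u(29800)/u(33591).
With u(x) = x: δ^3 = 29800/33591 = 0.88714.
Hence δ = (0.88714)^(1/3) = 0.96087.

δ ≈ 0.961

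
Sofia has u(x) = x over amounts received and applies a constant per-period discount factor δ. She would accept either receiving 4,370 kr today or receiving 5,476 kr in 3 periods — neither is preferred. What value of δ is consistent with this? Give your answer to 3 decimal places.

Equating discounted utilities: u(4370) = δ^3·u(5476) ⇒ δ^3 = u(4370)/u(5476).
With u(x) = x: δ^3 = 4370/5476 = 0.79803.
So δ = 0.79803^(1/3) ≈ 0.928.

δ ≈ 0.928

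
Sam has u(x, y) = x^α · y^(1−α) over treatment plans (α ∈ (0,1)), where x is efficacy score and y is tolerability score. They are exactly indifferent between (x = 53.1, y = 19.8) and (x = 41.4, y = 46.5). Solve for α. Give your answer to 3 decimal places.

Indifference: 53.1^α · 19.8^(1−α) = 41.4^α · 46.5^(1−α).
(53.1/41.4)^α = (46.5/19.8)^(1−α); take logs: α·ln(53.1/41.4) = (1−α)·ln(46.5/19.8), i.e. α·0.248896 = (1−α)·0.853770.
So α/(1−α) = (0.853770)/(0.248896) = 3.430228, and α = 3.430228/4.430228 ≈ 0.774.

α ≈ 0.774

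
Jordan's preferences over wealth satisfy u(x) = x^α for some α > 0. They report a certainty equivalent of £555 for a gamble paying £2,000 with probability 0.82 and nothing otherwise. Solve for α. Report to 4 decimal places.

α ≈ 0.1548

EU(lottery) = 0.82·2000^α + 0.18·0 = 0.82·2000^α.
Indifference: 555^α = 0.82·2000^α, so (555/2000)^α = 0.82.
Taking logs: α·ln(555/2000) = ln(0.82), so α = -0.1984509 / -1.2819343 ≈ 0.1548.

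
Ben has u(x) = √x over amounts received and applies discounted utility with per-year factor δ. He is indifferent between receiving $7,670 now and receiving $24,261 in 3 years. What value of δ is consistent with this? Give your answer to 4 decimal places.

δ ≈ 0.8254

The payoff in 3 years is discounted by δ^3, so u(7670) = δ^3·u(24261) and δ^3 = u(7670)/u(24261).
With u(x) = √x: δ^3 = √7670/√24261 = √(7670/24261) = 0.56227.
Taking the cube root: δ = 0.56227^(1/3) ≈ 0.8254.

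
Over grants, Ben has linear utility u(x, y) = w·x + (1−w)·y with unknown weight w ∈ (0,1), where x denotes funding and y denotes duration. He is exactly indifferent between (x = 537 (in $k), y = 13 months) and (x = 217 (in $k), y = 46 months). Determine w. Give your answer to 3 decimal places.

Indifference: w·537 + (1−w)·13 = w·217 + (1−w)·46.
Rearranging, 320·w − 33·(1−w) = 0.
Hence w = 33/(320+33) = 33/353 = 0.093.

w = 0.093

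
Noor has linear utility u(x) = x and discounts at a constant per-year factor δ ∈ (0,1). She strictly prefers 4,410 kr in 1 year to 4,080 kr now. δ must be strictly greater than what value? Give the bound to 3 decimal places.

Under u(x) = x this choice says 4080 < δ·4410.
Dividing through by 4410 gives δ > 0.92517.

δ > 0.925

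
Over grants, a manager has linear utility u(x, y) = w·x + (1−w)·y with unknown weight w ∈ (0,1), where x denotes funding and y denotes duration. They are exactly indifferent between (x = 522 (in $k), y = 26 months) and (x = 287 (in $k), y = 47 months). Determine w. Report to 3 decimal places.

Equating utilities: w·522 + (1−w)·26 = w·287 + (1−w)·47.
w·(522−287) = (1−w)·(47−26), i.e. w·235 = (1−w)·21.
Hence w = 21/(235+21) = 21/256 = 0.082.

w = 0.082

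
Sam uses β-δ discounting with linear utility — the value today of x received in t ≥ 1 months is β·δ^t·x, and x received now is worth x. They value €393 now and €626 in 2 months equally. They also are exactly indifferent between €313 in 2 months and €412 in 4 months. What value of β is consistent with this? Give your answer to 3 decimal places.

From the later pair, β·δ^2·313 = β·δ^4·412; dividing through, δ^2 = 313/412 = 0.75971, so δ = 0.87161.
The first indifference: 393 = β·δ^2·626, so β = 393/(δ^2·626) = 393/(0.75971·626) ≈ 0.826.

β ≈ 0.826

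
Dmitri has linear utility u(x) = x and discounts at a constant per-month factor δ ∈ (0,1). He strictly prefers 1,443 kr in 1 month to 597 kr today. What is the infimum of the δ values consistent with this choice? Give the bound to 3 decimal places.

δ > 0.414

Comparing present values: 597 < δ·1443.
So δ > 597/1443 = 0.41372.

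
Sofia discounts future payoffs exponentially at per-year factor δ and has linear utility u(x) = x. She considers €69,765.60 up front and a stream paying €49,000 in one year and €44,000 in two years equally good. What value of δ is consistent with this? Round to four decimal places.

Present value of the stream is 49000·δ + 44000·δ². Indifference gives 49000δ + 44000δ² = 69765.60.
Rearranged: 44000δ² + 49000δ − 69765.60 = 0.
δ = (−49000 + √(49000² + 4·44000·69765.60)) / (2·44000) = (−49000 + √14679745600.00) / 88000 ≈ 0.8200.

δ ≈ 0.8200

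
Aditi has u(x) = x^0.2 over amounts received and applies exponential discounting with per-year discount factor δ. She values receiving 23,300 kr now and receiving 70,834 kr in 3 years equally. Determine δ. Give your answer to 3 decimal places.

δ ≈ 0.929

The payoff in 3 years is discounted by δ^3, so u(23300) = δ^3·u(70834) and δ^3 = u(23300)/u(70834).
With u(x) = x^0.2: δ^3 = 23300^0.2/70834^0.2 = (23300/70834)^0.2 = 0.80061.
Taking the cube root: δ = 0.80061^(1/3) ≈ 0.929.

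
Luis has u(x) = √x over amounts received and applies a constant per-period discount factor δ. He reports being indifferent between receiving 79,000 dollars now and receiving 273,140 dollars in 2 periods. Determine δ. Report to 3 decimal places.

δ ≈ 0.733

The payoff in 2 periods is discounted by δ^2, so u(79000) = δ^2·u(273140) and δ^2 = u(79000)/u(273140).
With u(x) = √x: δ^2 = √79000/√273140 = √(79000/273140) = 0.53780.
So δ = 0.53780^(1/2) ≈ 0.733.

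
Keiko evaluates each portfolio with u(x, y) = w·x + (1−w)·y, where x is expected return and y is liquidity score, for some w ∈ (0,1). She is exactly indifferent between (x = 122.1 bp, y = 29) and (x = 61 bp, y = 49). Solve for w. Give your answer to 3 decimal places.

w = 0.247

Indifference: w·122.1 + (1−w)·29 = w·61 + (1−w)·49.
Collecting terms: w·61.1 = (1−w)·20.
The marginal rate of substitution is 20/61.1, so w = 20/(61.1+20) = 0.247.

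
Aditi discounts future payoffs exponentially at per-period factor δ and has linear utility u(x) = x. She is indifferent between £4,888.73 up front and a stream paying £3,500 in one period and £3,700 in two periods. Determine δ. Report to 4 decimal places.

δ ≈ 0.7700

Present value of the stream is 3500·δ + 3700·δ². Indifference gives 3500δ + 3700δ² = 4888.73.
That is, 3700δ² + 3500δ − 4888.73 = 0, a quadratic in δ.
δ = (−3500 + √(3500² + 4·3700·4888.73)) / (2·3700) = (−3500 + √84603204.00) / 7400 ≈ 0.7700.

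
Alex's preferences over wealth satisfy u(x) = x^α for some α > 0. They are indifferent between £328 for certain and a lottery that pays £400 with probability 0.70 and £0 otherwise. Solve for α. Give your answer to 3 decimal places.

The lottery's expected utility is 0.70·u(400) + 0.30·u(0) = 0.70·400^α (since u(0) = 0 for α > 0).
Indifference: 328^α = 0.70·400^α, so (328/400)^α = 0.70.
Take logs: α = ln 0.70 / ln(328/400) ≈ 1.79730.

α ≈ 1.797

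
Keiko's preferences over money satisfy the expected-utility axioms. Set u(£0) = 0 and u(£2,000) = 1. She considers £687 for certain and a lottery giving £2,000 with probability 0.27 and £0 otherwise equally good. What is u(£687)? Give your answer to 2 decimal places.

0.27

u(£687) equals the lottery's expected utility: 0.27·1 + 0.73·0 = 0.27.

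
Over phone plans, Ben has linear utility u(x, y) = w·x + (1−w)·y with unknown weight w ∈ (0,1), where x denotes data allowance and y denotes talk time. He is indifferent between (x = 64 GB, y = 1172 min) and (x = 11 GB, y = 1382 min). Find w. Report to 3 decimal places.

w = 0.798

Indifference: w·64 + (1−w)·1172 = w·11 + (1−w)·1382.
Rearranging, 53·w − 210·(1−w) = 0.
Hence w = 210/(53+210) = 210/263 = 0.798.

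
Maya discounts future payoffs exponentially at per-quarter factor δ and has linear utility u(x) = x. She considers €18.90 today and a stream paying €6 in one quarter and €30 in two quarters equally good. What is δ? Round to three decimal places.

The stream is worth 6δ + 30δ² today, so 6δ + 30δ² = 18.90.
So 30δ² + 6δ − 18.90 = 0.
The positive root is δ = [−6 + √(6² + 4·30·18.90)] / (2·30) = (−6 + 48.000)/60 ≈ 0.700.

δ ≈ 0.700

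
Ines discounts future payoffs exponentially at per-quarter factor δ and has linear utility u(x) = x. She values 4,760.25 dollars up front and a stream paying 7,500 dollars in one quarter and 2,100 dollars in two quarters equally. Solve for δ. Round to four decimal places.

The stream is worth 7500δ + 2100δ² today, so 7500δ + 2100δ² = 4760.25.
Rearranged: 2100δ² + 7500δ − 4760.25 = 0.
The positive root is δ = [−7500 + √(7500² + 4·2100·4760.25)] / (2·2100) = (−7500 + 9810.000)/4200 ≈ 0.5500.

δ ≈ 0.5500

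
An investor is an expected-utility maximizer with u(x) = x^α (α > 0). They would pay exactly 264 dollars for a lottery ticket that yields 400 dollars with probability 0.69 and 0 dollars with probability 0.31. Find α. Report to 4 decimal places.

The lottery's expected utility is 0.69·u(400) + 0.31·u(0) = 0.69·400^α (since u(0) = 0 for α > 0).
Setting u(264) equal to that: 264^α = 0.69·400^α ⇒ (264/400)^α = 0.69.
Taking logs: α·ln(264/400) = ln(0.69), so α = -0.3710637 / -0.4155154 ≈ 0.8930.

α ≈ 0.8930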